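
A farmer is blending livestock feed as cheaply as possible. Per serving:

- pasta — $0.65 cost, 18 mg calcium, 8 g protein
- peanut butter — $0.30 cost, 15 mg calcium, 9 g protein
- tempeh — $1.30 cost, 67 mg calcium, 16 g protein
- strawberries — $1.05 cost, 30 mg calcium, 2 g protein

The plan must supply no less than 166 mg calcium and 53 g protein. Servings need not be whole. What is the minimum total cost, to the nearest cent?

The cheapest plan sits at a corner of the feasible region — with two constraints it uses at most two foods.
pasta only: max(166/18, 53/8) = 9.222 servings → $5.99.
peanut butter only: max(166/15, 53/9) = 11.07 servings → $3.32.
tempeh only: max(166/67, 53/16) = 3.312 servings → $4.31.
strawberries only: max(166/30, 53/2) = 26.5 servings → $27.82.
pasta + peanut butter: the both-tight solution has a negative serving — not a feasible corner.
pasta + tempeh with both tight: 3.609 servings and 1.508 servings → $4.31.
pasta + strawberries with both tight: 6.167 servings and 1.833 servings → $5.93.
peanut butter + tempeh with both tight: 2.466 servings and 1.926 servings → $3.24.
peanut butter + strawberries with both tight: 5.242 servings and 2.913 servings → $4.63.
tempeh + strawberries: intersection lies outside the first quadrant.
So the least-cost plan costs $3.24.

$3.24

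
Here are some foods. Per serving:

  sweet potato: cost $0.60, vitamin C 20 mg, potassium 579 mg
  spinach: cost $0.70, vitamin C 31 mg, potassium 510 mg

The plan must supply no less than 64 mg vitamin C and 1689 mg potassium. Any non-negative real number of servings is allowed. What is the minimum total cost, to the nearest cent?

$1.82

Check every corner: each single food scaled to meet both minima, and each pair solved so both constraints bind.
sweet potato only: max(64/20, 1689/579) = 3.2 servings → $1.92.
spinach only: max(64/31, 1689/510) = 3.312 servings → $2.32.
sweet potato + spinach with both tight: 2.545 servings and 0.4228 servings → $1.82.
The minimum over all feasible corners is $1.82.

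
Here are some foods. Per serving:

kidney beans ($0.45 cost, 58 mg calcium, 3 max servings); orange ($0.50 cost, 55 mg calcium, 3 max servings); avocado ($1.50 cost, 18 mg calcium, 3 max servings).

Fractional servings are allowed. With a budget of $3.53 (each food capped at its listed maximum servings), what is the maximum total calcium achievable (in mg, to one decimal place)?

347.2 mg

Calcium per dollar: kidney beans 128.9, orange 110, avocado 12.
Take 3 servings of kidney beans: spends $1.35, +174.0 mg calcium (running total 174.0 mg).
Take 3 servings of orange: spends $1.50, +165.0 mg calcium (running total 339.0 mg).
Take 0.4533 servings of avocado: spends $0.68, +8.2 mg calcium (running total 347.2 mg).
Filling greedily by calcium-per-dollar is optimal for one linear limit, giving 347.2 mg.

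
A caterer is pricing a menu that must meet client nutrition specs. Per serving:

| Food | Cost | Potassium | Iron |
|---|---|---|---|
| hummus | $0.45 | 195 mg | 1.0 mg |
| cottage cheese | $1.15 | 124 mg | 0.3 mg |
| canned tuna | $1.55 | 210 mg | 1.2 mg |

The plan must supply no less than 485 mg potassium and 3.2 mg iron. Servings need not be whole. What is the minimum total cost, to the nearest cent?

$1.44

For a min-cost LP with two ≥-constraints, a basic feasible solution has at most two positive variables.
hummus only: max(485/195, 3.2/1.0) = 3.2 servings → $1.44.
cottage cheese only: max(485/124, 3.2/0.3) = 10.67 servings → $12.27.
canned tuna only: max(485/210, 3.2/1.2) = 2.667 servings → $4.13.
hummus + cottage cheese: intersection lies outside the first quadrant.
hummus + canned tuna: intersection lies outside the first quadrant.
cottage cheese + canned tuna: intersection lies outside the first quadrant.
So the least-cost plan costs $1.44.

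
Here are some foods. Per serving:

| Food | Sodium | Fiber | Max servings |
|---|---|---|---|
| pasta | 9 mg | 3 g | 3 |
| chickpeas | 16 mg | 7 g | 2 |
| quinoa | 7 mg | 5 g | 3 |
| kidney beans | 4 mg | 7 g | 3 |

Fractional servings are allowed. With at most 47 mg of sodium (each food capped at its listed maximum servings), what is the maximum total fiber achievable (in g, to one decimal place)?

42.1 g

Fiber per mg sodium: kidney beans 1.75, quinoa 0.7143, chickpeas 0.4375, pasta 0.3333.
Take 3 servings of kidney beans: uses 12 mg sodium, +21.0 g fiber (running total 21.0 g).
Take 3 servings of quinoa: uses 21 mg sodium, +15.0 g fiber (running total 36.0 g).
Take 0.875 servings of chickpeas: uses 14 mg sodium, +6.1 g fiber (running total 42.1 g).
Greedy by best ratio exhausts the sodium allowance optimally: 42.1 g.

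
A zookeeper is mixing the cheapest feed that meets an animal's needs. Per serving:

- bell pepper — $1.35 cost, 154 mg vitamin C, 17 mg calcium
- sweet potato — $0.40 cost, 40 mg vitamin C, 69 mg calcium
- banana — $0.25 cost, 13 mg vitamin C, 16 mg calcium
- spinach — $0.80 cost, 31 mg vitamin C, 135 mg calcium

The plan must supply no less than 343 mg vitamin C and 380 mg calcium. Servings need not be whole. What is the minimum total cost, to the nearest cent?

$3.27

With two linear requirements the optimum uses one or two foods; enumerate the corners.
bell pepper only: max(343/154, 380/17) = 22.35 servings → $30.18.
sweet potato only: max(343/40, 380/69) = 8.575 servings → $3.43.
banana only: max(343/13, 380/16) = 26.38 servings → $6.60.
spinach only: max(343/31, 380/135) = 11.06 servings → $8.85.
bell pepper + sweet potato with both tight: 0.8513 servings and 5.298 servings → $3.27.
bell pepper + banana with both tight: 0.2443 servings and 23.49 servings → $6.20.
bell pepper + spinach with both tight: 1.704 servings and 2.6 servings → $4.38.
sweet potato + banana: the both-tight solution has a negative serving — not a feasible corner.
sweet potato + spinach with both targets exact would need a negative amount; discard.
banana + spinach: the both-tight solution has a negative serving — not a feasible corner.
Cheapest feasible corner: $3.27.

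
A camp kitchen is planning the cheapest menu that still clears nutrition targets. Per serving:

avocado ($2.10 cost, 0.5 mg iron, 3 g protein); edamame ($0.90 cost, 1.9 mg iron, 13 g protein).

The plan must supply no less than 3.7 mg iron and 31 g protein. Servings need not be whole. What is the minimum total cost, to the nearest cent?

$2.15

An LP optimum is at a vertex; with two nutrient constraints at most two foods are used. Check each candidate.
avocado only: max(3.7/0.5, 31/3) = 10.33 servings → $21.70.
edamame only: max(3.7/1.9, 31/13) = 2.385 servings → $2.15.
avocado + edamame with both targets exact would need a negative amount; discard.
The minimum over all feasible corners is $2.15.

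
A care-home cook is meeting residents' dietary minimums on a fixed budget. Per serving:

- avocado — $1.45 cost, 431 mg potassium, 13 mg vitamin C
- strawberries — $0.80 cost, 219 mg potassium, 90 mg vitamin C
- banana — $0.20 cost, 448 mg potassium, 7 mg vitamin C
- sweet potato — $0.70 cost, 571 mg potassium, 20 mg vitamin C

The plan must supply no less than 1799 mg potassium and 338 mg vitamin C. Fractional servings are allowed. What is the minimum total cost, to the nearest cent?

For a min-cost LP with two ≥-constraints, a basic feasible solution has at most two positive variables.
avocado only: max(1799/431, 338/13) = 26 servings → $37.70.
strawberries only: max(1799/219, 338/90) = 8.215 servings → $6.57.
banana only: max(1799/448, 338/7) = 48.29 servings → $9.66.
sweet potato only: max(1799/571, 338/20) = 16.9 servings → $11.83.
avocado + strawberries with both tight: 2.445 servings and 3.402 servings → $6.27.
avocado + banana with both targets exact would need a negative amount; discard.
avocado + sweet potato: the both-tight solution has a negative serving — not a feasible corner.
strawberries + banana with both tight: 3.579 servings and 2.266 servings → $3.32.
strawberries + sweet potato with both tight: 3.34 servings and 1.87 servings → $3.98.
banana + sweet potato: intersection lies outside the first quadrant.
The minimum over all feasible corners is $3.32.

$3.32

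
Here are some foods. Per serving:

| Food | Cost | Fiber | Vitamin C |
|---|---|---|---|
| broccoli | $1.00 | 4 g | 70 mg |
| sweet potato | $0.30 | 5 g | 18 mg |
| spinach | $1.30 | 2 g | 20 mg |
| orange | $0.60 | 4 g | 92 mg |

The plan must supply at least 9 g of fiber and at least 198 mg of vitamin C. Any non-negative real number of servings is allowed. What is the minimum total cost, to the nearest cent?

A basic optimal solution has at most two foods positive. Try each food alone and each pair with both targets met exactly.
broccoli only: max(9/4, 198/70) = 2.829 servings → $2.83.
sweet potato only: max(9/5, 198/18) = 11 servings → $3.30.
spinach only: max(9/2, 198/20) = 9.9 servings → $12.87.
orange only: max(9/4, 198/92) = 2.25 servings → $1.35.
broccoli + sweet potato: intersection lies outside the first quadrant.
broccoli + spinach with both targets exact would need a negative amount; discard.
broccoli + orange with both tight: 0.4091 servings and 1.841 servings → $1.51.
sweet potato + spinach with both targets exact would need a negative amount; discard.
sweet potato + orange with both tight: 0.09278 servings and 2.134 servings → $1.31.
spinach + orange with both tight: 0.3462 servings and 2.077 servings → $1.70.
The minimum over all feasible corners is $1.31.

$1.31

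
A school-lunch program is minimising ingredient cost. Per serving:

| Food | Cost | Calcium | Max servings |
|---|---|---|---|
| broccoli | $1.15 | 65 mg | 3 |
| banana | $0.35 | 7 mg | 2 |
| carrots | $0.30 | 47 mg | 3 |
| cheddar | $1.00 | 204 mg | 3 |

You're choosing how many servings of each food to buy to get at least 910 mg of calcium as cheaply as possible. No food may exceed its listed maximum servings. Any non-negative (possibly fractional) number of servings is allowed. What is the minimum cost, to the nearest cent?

$6.68

Cost per mg of calcium: cheddar $0.0049, carrots $0.0064, broccoli $0.0177, banana $0.0500.
Take 3 servings of cheddar: +612.0 mg calcium for $3.00 (total $3.00, still need 298.0 mg).
Take 3 servings of carrots: +141.0 mg calcium for $0.90 (total $3.90, still need 157.0 mg).
Take 2.415 servings of broccoli: +157.0 mg calcium for $2.78 (total $6.68, still need 0.0 mg).
Greedy by cheapest-per-mg is optimal for a single linear constraint, so the minimum cost is $6.68.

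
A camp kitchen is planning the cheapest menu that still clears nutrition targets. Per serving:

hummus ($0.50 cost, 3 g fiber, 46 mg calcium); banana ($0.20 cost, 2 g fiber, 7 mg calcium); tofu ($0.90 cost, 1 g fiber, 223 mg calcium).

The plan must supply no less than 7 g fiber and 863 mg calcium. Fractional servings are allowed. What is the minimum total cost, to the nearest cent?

$3.76

A basic optimal solution has at most two foods positive. Try each food alone and each pair with both targets met exactly.
hummus only: max(7/3, 863/46) = 18.76 servings → $9.38.
banana only: max(7/2, 863/7) = 123.3 servings → $24.66.
tofu only: max(7/1, 863/223) = 7 servings → $6.30.
hummus + banana with both targets exact would need a negative amount; discard.
hummus + tofu with both tight: 1.12 servings and 3.639 servings → $3.84.
banana + tofu with both tight: 1.59 servings and 3.82 servings → $3.76.
Cheapest feasible corner: $3.76.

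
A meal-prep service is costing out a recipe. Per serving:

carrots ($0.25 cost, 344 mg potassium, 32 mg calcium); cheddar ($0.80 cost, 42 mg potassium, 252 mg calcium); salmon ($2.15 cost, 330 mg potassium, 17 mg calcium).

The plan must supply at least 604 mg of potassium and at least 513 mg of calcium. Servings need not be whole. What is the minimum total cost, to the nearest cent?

carrots only: max(604/344, 513/32) = 16.03 servings → $4.01.
cheddar only: max(604/42, 513/252) = 14.38 servings → $11.50.
salmon only: max(604/330, 513/17) = 30.18 servings → $64.88.
carrots + cheddar with both tight: 1.531 servings and 1.841 servings → $1.86.
carrots + salmon with both targets exact would need a negative amount; discard.
cheddar + salmon with both tight: 1.929 servings and 1.585 servings → $4.95.
So the least-cost plan costs $1.86.

$1.86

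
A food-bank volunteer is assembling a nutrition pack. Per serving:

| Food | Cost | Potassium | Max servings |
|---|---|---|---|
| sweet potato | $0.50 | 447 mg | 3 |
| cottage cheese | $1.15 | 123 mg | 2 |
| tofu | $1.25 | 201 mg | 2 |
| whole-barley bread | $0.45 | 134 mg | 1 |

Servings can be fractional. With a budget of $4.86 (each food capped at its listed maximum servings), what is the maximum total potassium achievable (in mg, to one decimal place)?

Potassium per dollar: sweet potato 894, whole-barley bread 297.8, tofu 160.8, cottage cheese 107.
Take 3 servings of sweet potato: spends $1.50, +1341.0 mg potassium (running total 1341.0 mg).
Take 1 serving of whole-barley bread: spends $0.45, +134.0 mg potassium (running total 1475.0 mg).
Take 2 servings of tofu: spends $2.50, +402.0 mg potassium (running total 1877.0 mg).
Take 0.3565 servings of cottage cheese: spends $0.41, +43.9 mg potassium (running total 1920.9 mg).
Filling greedily by potassium-per-dollar is optimal for one linear limit, giving 1920.9 mg.

1920.9 mg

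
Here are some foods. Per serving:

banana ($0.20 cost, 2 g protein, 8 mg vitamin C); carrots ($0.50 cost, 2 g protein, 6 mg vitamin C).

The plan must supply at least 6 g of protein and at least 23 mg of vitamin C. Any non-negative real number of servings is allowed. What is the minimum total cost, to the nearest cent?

At the optimum either one food covers both requirements or two foods hit both targets exactly; no other combination can be cheaper.
banana only: max(6/2, 23/8) = 3 servings → $0.60.
carrots only: max(6/2, 23/6) = 3.833 servings → $1.92.
banana + carrots with both tight: 2.5 servings and 0.5 servings → $0.75.
Cheapest feasible corner: $0.60.

$0.60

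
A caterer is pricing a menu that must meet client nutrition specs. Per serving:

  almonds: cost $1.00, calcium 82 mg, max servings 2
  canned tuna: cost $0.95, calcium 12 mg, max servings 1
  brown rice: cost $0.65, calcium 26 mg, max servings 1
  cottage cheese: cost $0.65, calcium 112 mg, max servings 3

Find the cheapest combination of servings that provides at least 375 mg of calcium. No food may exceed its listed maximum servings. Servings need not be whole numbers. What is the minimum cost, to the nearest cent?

Cost per mg of calcium: cottage cheese $0.0058, almonds $0.0122, brown rice $0.0250, canned tuna $0.0792.
Take 3 servings of cottage cheese: +336.0 mg calcium for $1.95 (total $1.95, still need 39.0 mg).
Take 0.4756 servings of almonds: +39.0 mg calcium for $0.48 (total $2.43, still need 0.0 mg).
Filling from the cheapest source first is optimal under one linear minimum: $2.43.

$2.43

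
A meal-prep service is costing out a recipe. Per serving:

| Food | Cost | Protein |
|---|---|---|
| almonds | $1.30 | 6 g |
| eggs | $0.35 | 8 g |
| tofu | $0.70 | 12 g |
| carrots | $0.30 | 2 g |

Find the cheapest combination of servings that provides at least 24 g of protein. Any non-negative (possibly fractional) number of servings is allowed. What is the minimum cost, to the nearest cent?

Cost per g of protein: eggs $0.0437, tofu $0.0583, carrots $0.1500, almonds $0.2167.
With no serving limits, use only eggs: 24 g / 8 g = 3 servings × $0.35 = $1.05.

$1.05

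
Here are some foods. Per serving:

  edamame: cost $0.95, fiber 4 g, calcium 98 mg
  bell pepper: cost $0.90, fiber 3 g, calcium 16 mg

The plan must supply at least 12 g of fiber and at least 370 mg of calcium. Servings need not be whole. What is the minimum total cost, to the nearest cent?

Minimising a linear cost over {fiber ≥ 12, calcium ≥ 370, servings ≥ 0} — the optimum is at a vertex, using one or two foods.
edamame only: max(12/4, 370/98) = 3.776 servings → $3.59.
bell pepper only: max(12/3, 370/16) = 23.12 servings → $20.81.
edamame + bell pepper: the both-tight solution has a negative serving — not a feasible corner.
The minimum over all feasible corners is $3.59.

$3.59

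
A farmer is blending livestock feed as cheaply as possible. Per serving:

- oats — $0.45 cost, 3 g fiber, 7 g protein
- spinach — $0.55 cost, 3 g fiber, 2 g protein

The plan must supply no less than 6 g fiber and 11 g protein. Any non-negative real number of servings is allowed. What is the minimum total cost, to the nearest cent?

$0.90

An LP optimum is at a vertex; with two nutrient constraints at most two foods are used. Check each candidate.
oats only: max(6/3, 11/7) = 2 servings → $0.90.
spinach only: max(6/3, 11/2) = 5.5 servings → $3.02.
oats + spinach with both tight: 1.4 servings and 0.6 servings → $0.96.
So the least-cost plan costs $0.90.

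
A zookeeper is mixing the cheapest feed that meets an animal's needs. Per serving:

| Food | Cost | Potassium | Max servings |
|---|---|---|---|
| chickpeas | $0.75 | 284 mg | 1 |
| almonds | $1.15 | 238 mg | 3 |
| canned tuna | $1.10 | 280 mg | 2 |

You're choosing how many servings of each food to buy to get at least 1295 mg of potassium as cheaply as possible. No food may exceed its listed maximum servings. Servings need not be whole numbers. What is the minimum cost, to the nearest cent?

$5.13

Cost per mg of potassium: chickpeas $0.0026, canned tuna $0.0039, almonds $0.0048.
Take 1 serving of chickpeas: +284.0 mg potassium for $0.75 (total $0.75, still need 1011.0 mg).
Take 2 servings of canned tuna: +560.0 mg potassium for $2.20 (total $2.95, still need 451.0 mg).
Take 1.895 servings of almonds: +451.0 mg potassium for $2.18 (total $5.13, still need 0.0 mg).
Filling from the cheapest source first is optimal under one linear minimum: $5.13.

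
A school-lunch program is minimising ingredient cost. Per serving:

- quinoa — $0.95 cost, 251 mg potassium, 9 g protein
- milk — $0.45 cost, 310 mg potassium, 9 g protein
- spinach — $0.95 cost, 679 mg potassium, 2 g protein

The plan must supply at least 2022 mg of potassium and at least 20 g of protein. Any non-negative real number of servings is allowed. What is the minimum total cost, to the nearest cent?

$2.86

For a min-cost LP with two ≥-constraints, a basic feasible solution has at most two positive variables.
quinoa only: max(2022/251, 20/9) = 8.056 servings → $7.65.
milk only: max(2022/310, 20/9) = 6.523 servings → $2.94.
spinach only: max(2022/679, 20/2) = 10 servings → $9.50.
quinoa + milk: intersection lies outside the first quadrant.
quinoa + spinach with both tight: 1.7 servings and 2.349 servings → $3.85.
milk + spinach with both tight: 1.737 servings and 2.185 servings → $2.86.
Cheapest feasible corner: $2.86.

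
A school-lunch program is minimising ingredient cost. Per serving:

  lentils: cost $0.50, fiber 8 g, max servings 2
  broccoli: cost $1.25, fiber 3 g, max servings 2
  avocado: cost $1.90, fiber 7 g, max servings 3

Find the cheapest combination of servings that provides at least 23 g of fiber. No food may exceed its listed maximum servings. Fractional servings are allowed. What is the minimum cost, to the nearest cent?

Cost per g of fiber: lentils $0.0625, avocado $0.2714, broccoli $0.4167.
Take 2 servings of lentils: +16.0 g fiber for $1.00 (total $1.00, still need 7.0 g).
Take 1 serving of avocado: +7.0 g fiber for $1.90 (total $2.90, still need 0.0 g).
Filling from the cheapest source first is optimal under one linear minimum: $2.90.

$2.90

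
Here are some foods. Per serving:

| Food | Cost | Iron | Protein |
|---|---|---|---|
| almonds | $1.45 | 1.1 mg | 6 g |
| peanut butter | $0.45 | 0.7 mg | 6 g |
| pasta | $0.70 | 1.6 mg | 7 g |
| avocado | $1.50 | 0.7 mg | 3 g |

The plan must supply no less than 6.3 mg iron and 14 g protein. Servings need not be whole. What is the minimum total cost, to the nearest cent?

$2.76

almonds only: max(6.3/1.1, 14/6) = 5.727 servings → $8.30.
peanut butter only: max(6.3/0.7, 14/6) = 9 servings → $4.05.
pasta only: max(6.3/1.6, 14/7) = 3.938 servings → $2.76.
avocado only: max(6.3/0.7, 14/3) = 9 servings → $13.50.
almonds + peanut butter with both targets exact would need a negative amount; discard.
almonds + pasta: intersection lies outside the first quadrant.
almonds + avocado: intersection lies outside the first quadrant.
peanut butter + pasta with both targets exact would need a negative amount; discard.
peanut butter + avocado: the both-tight solution has a negative serving — not a feasible corner.
pasta + avocado: intersection lies outside the first quadrant.
So the least-cost plan costs $2.76.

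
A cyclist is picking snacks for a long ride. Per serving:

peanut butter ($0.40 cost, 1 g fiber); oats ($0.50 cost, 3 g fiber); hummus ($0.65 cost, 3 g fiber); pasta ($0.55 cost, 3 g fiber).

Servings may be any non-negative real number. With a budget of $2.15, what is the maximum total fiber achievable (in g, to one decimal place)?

Fiber per dollar: oats 6, pasta 5.455, hummus 4.615, peanut butter 2.5.
With no serving limits, spend the whole cost allowance on oats: $2.15 / $0.50 × 3 g = 12.9 g.

12.9 g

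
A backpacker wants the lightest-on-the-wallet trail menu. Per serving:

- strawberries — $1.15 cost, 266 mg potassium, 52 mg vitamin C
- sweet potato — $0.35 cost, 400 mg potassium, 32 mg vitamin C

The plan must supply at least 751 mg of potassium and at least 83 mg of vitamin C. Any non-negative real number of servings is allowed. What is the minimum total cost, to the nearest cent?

Compare the cost at each extreme point of the feasible region.
strawberries only: max(751/266, 83/52) = 2.823 servings → $3.25.
sweet potato only: max(751/400, 83/32) = 2.594 servings → $0.91.
strawberries + sweet potato with both tight: 0.7461 servings and 1.381 servings → $1.34.
The minimum over all feasible corners is $0.91.

$0.91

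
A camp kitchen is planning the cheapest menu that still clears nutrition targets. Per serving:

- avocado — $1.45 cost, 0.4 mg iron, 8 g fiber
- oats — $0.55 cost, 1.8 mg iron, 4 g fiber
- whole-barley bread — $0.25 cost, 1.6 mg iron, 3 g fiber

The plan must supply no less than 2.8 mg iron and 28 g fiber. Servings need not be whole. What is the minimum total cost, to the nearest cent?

For a min-cost LP with two ≥-constraints, a basic feasible solution has at most two positive variables.
avocado only: max(2.8/0.4, 28/8) = 7 servings → $10.15.
oats only: max(2.8/1.8, 28/4) = 7 servings → $3.85.
whole-barley bread only: max(2.8/1.6, 28/3) = 9.333 servings → $2.33.
avocado + oats with both tight: 3.062 servings and 0.875 servings → $4.92.
avocado + whole-barley bread with both tight: 3.138 servings and 0.9655 servings → $4.79.
oats + whole-barley bread: intersection lies outside the first quadrant.
The minimum over all feasible corners is $2.33.

$2.33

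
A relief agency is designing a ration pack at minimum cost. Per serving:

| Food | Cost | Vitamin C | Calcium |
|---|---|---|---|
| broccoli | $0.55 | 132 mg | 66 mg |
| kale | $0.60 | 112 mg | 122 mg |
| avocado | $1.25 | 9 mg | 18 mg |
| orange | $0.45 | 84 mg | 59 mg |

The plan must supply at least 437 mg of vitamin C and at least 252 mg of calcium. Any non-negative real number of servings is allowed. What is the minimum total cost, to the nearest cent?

For a min-cost LP with two ≥-constraints, a basic feasible solution has at most two positive variables.
broccoli only: max(437/132, 252/66) = 3.818 servings → $2.10.
kale only: max(437/112, 252/122) = 3.902 servings → $2.34.
avocado only: max(437/9, 252/18) = 48.56 servings → $60.69.
orange only: max(437/84, 252/59) = 5.202 servings → $2.34.
broccoli + kale with both tight: 2.88 servings and 0.5076 servings → $1.89.
broccoli + avocado with both tight: 3.141 servings and 2.481 servings → $4.83.
broccoli + orange with both tight: 2.057 servings and 1.971 servings → $2.02.
kale + avocado: the both-tight solution has a negative serving — not a feasible corner.
kale + orange: intersection lies outside the first quadrant.
avocado + orange: the both-tight solution has a negative serving — not a feasible corner.
Cheapest feasible corner: $1.89.

$1.89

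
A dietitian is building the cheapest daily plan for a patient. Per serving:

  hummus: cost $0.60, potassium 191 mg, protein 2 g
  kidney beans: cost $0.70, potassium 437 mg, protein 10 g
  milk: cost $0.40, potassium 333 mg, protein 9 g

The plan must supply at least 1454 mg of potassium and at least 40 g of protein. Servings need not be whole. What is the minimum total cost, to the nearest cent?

For a min-cost LP with two ≥-constraints, a basic feasible solution has at most two positive variables.
hummus only: max(1454/191, 40/2) = 20 servings → $12.00.
kidney beans only: max(1454/437, 40/10) = 4 servings → $2.80.
milk only: max(1454/333, 40/9) = 4.444 servings → $1.78.
hummus + kidney beans: the both-tight solution has a negative serving — not a feasible corner.
hummus + milk: intersection lies outside the first quadrant.
kidney beans + milk with both targets exact would need a negative amount; discard.
Cheapest feasible corner: $1.78.

$1.78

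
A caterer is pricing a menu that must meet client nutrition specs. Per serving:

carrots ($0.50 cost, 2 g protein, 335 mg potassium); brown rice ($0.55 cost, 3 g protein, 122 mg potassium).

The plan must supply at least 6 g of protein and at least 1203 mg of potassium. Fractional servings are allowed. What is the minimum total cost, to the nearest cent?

At the optimum either one food covers both requirements or two foods hit both targets exactly; no other combination can be cheaper.
carrots only: max(6/2, 1203/335) = 3.591 servings → $1.80.
brown rice only: max(6/3, 1203/122) = 9.861 servings → $5.42.
carrots + brown rice with both targets exact would need a negative amount; discard.
The minimum over all feasible corners is $1.80.

$1.80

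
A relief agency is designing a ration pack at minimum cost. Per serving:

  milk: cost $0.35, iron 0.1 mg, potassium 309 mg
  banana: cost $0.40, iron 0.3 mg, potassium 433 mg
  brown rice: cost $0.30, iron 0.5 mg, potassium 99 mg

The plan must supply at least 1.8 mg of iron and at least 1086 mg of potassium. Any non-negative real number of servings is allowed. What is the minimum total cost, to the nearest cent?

With two linear requirements the optimum uses one or two foods; enumerate the corners.
milk only: max(1.8/0.1, 1086/309) = 18 servings → $6.30.
banana only: max(1.8/0.3, 1086/433) = 6 servings → $2.40.
brown rice only: max(1.8/0.5, 1086/99) = 10.97 servings → $3.29.
milk + banana with both targets exact would need a negative amount; discard.
milk + brown rice with both tight: 2.523 servings and 3.095 servings → $1.81.
banana + brown rice with both tight: 1.953 servings and 2.428 servings → $1.51.
So the least-cost plan costs $1.51.

$1.51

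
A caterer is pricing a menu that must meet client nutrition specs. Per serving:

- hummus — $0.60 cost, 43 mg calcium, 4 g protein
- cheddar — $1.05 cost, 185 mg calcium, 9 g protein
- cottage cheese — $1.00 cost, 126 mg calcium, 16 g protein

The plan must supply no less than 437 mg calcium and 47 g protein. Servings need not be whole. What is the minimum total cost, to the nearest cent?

A basic optimal solution has at most two foods positive. Try each food alone and each pair with both targets met exactly.
hummus only: max(437/43, 47/4) = 11.75 servings → $7.05.
cheddar only: max(437/185, 47/9) = 5.222 servings → $5.48.
cottage cheese only: max(437/126, 47/16) = 3.468 servings → $3.47.
hummus + cheddar with both targets exact would need a negative amount; discard.
hummus + cottage cheese with both tight: 5.815 servings and 1.484 servings → $4.97.
cheddar + cottage cheese with both tight: 0.586 servings and 2.608 servings → $3.22.
So the least-cost plan costs $3.22.

$3.22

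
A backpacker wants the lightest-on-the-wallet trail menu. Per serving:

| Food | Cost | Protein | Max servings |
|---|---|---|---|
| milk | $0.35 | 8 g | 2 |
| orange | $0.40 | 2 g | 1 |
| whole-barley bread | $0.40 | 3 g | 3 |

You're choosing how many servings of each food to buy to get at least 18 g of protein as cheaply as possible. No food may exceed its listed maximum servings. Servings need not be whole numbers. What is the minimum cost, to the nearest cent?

Cost per g of protein: milk $0.0437, whole-barley bread $0.1333, orange $0.2000.
Take 2 servings of milk: +16.0 g protein for $0.70 (total $0.70, still need 2.0 g).
Take 0.6667 servings of whole-barley bread: +2.0 g protein for $0.27 (total $0.97, still need 0.0 g).
Greedy by cheapest-per-g is optimal for a single linear constraint, so the minimum cost is $0.97.

$0.97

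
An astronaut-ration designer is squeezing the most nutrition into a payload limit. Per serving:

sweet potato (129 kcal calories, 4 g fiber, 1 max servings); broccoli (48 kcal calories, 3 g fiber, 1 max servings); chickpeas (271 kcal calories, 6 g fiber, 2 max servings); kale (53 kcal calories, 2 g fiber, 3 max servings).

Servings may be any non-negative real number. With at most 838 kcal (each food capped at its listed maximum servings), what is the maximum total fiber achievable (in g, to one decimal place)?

Fiber per kcal: broccoli 0.0625, kale 0.03774, sweet potato 0.03101, chickpeas 0.02214.
Take 1 serving of broccoli: uses 48 kcal, +3.0 g fiber (running total 3.0 g).
Take 3 servings of kale: uses 159 kcal, +6.0 g fiber (running total 9.0 g).
Take 1 serving of sweet potato: uses 129 kcal, +4.0 g fiber (running total 13.0 g).
Take 1.852 servings of chickpeas: uses 502 kcal, +11.1 g fiber (running total 24.1 g).
Filling greedily by fiber-per-kcal is optimal for one linear limit, giving 24.1 g.

24.1 g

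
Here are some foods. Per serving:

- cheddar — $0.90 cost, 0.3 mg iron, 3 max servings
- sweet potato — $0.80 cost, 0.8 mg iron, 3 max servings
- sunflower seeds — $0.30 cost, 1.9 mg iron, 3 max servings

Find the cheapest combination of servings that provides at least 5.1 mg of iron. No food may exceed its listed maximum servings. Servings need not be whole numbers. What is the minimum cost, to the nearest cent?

Cost per mg of iron: sunflower seeds $0.1579, sweet potato $1.0000, cheddar $3.0000.
Take 2.684 servings of sunflower seeds: +5.1 mg iron for $0.81 (total $0.81, still need 0.0 mg).
Filling from the cheapest source first is optimal under one linear minimum: $0.81.

$0.81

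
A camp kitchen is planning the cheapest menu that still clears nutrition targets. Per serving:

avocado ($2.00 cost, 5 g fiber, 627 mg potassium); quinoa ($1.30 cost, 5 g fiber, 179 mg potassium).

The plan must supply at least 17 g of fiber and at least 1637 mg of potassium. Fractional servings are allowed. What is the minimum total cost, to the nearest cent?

With two linear requirements the optimum uses one or two foods; enumerate the corners.
avocado only: max(17/5, 1637/627) = 3.4 servings → $6.80.
quinoa only: max(17/5, 1637/179) = 9.145 servings → $11.89.
avocado + quinoa with both tight: 2.296 servings and 1.104 servings → $6.03.
The minimum over all feasible corners is $6.03.

$6.03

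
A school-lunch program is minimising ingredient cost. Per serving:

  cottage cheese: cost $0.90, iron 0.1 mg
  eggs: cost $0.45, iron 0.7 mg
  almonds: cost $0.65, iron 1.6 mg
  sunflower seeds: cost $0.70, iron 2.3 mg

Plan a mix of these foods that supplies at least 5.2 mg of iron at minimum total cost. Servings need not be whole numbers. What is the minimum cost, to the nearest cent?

$1.58

Cost per mg of iron: sunflower seeds $0.3043, almonds $0.4062, eggs $0.6429, cottage cheese $9.0000.
With no serving limits, use only sunflower seeds: 5.2 mg / 2.3 mg = 2.261 servings × $0.70 = $1.58.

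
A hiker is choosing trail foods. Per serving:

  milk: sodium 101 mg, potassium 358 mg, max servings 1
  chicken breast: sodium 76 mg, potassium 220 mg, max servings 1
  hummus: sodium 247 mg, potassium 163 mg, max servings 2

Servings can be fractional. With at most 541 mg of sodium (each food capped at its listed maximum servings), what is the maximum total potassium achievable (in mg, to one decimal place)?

818.2 mg

Potassium per mg sodium: milk 3.545, chicken breast 2.895, hummus 0.6599.
Take 1 serving of milk: uses 101 mg sodium, +358.0 mg potassium (running total 358.0 mg).
Take 1 serving of chicken breast: uses 76 mg sodium, +220.0 mg potassium (running total 578.0 mg).
Take 1.474 servings of hummus: uses 364 mg sodium, +240.2 mg potassium (running total 818.2 mg).
Filling greedily by potassium-per-mg sodium is optimal for one linear limit, giving 818.2 mg.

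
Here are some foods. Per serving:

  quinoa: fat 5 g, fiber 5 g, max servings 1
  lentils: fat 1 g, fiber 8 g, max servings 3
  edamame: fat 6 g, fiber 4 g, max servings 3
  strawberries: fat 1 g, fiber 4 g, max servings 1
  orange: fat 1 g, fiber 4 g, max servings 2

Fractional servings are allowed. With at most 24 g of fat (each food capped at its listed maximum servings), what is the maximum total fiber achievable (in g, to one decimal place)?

49.7 g

Fiber per g fat: lentils 8, strawberries 4, orange 4, quinoa 1, edamame 0.6667.
Take 3 servings of lentils: uses 3 g fat, +24.0 g fiber (running total 24.0 g).
Take 1 serving of strawberries: uses 1 g fat, +4.0 g fiber (running total 28.0 g).
Take 2 servings of orange: uses 2 g fat, +8.0 g fiber (running total 36.0 g).
Take 1 serving of quinoa: uses 5 g fat, +5.0 g fiber (running total 41.0 g).
Take 2.167 servings of edamame: uses 13 g fat, +8.7 g fiber (running total 49.7 g).
Filling greedily by fiber-per-g fat is optimal for one linear limit, giving 49.7 g.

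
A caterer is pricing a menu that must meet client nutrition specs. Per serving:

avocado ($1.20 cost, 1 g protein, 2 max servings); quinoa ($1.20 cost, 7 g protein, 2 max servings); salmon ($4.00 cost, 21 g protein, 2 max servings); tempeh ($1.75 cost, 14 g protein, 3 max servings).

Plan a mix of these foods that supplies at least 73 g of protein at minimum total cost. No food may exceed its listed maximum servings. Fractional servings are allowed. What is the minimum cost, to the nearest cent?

Cost per g of protein: tempeh $0.1250, quinoa $0.1714, salmon $0.1905, avocado $1.2000.
Take 3 servings of tempeh: +42.0 g protein for $5.25 (total $5.25, still need 31.0 g).
Take 2 servings of quinoa: +14.0 g protein for $2.40 (total $7.65, still need 17.0 g).
Take 0.8095 servings of salmon: +17.0 g protein for $3.24 (total $10.89, still need 0.0 g).
Greedy by cheapest-per-g is optimal for a single linear constraint, so the minimum cost is $10.89.

$10.89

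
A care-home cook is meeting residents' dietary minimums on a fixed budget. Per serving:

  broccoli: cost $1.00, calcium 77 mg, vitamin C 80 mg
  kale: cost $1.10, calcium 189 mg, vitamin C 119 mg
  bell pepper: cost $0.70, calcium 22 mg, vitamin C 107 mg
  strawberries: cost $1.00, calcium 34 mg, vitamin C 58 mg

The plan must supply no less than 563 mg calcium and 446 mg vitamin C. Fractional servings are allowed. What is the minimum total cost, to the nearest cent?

$3.84

With two linear requirements the optimum uses one or two foods; enumerate the corners.
broccoli only: max(563/77, 446/80) = 7.312 servings → $7.31.
kale only: max(563/189, 446/119) = 3.748 servings → $4.12.
bell pepper only: max(563/22, 446/107) = 25.59 servings → $17.91.
strawberries only: max(563/34, 446/58) = 16.56 servings → $16.56.
broccoli + kale with both tight: 2.904 servings and 1.796 servings → $4.88.
broccoli + bell pepper: intersection lies outside the first quadrant.
broccoli + strawberries: intersection lies outside the first quadrant.
kale + bell pepper with both tight: 2.864 servings and 0.9825 servings → $3.84.
kale + strawberries with both tight: 2.529 servings and 2.501 servings → $5.28.
bell pepper + strawberries: intersection lies outside the first quadrant.
So the least-cost plan costs $3.84.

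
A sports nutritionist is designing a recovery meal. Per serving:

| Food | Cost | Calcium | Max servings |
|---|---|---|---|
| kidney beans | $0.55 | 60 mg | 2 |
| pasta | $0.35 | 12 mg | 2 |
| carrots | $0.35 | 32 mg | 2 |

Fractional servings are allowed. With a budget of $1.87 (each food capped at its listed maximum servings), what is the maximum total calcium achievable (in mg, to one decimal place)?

186.4 mg

Calcium per dollar: kidney beans 109.1, carrots 91.43, pasta 34.29.
Take 2 servings of kidney beans: spends $1.10, +120.0 mg calcium (running total 120.0 mg).
Take 2 servings of carrots: spends $0.70, +64.0 mg calcium (running total 184.0 mg).
Take 0.2 servings of pasta: spends $0.07, +2.4 mg calcium (running total 186.4 mg).
Filling greedily by calcium-per-dollar is optimal for one linear limit, giving 186.4 mg.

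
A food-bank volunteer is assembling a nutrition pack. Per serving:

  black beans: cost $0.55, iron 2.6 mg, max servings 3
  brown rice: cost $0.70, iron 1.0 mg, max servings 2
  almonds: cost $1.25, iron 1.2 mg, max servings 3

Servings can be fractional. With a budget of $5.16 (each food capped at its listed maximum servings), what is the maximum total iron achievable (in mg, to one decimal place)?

Iron per dollar: black beans 4.727, brown rice 1.429, almonds 0.96.
Take 3 servings of black beans: spends $1.65, +7.8 mg iron (running total 7.8 mg).
Take 2 servings of brown rice: spends $1.40, +2.0 mg iron (running total 9.8 mg).
Take 1.688 servings of almonds: spends $2.11, +2.0 mg iron (running total 11.8 mg).
Greedy by best ratio exhausts the cost allowance optimally: 11.8 mg.

11.8 mg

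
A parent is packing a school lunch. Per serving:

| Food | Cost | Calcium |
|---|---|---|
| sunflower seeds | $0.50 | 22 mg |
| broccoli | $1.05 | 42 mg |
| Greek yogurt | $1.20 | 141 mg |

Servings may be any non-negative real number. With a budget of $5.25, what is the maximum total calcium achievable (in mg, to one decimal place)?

Calcium per dollar: Greek yogurt 117.5, sunflower seeds 44, broccoli 40.
With no serving limits, spend the whole cost allowance on Greek yogurt: $5.25 / $1.20 × 141 mg = 616.9 mg.

616.9 mg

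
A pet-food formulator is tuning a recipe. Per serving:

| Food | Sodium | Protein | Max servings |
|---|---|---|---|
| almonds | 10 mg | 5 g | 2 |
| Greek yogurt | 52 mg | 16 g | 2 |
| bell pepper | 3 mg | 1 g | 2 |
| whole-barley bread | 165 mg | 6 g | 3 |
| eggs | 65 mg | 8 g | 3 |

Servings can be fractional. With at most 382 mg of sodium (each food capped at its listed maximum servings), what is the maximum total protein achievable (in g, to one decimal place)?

Protein per mg sodium: almonds 0.5, bell pepper 0.3333, Greek yogurt 0.3077, eggs 0.1231, whole-barley bread 0.03636.
Take 2 servings of almonds: uses 20 mg sodium, +10.0 g protein (running total 10.0 g).
Take 2 servings of bell pepper: uses 6 mg sodium, +2.0 g protein (running total 12.0 g).
Take 2 servings of Greek yogurt: uses 104 mg sodium, +32.0 g protein (running total 44.0 g).
Take 3 servings of eggs: uses 195 mg sodium, +24.0 g protein (running total 68.0 g).
Take 0.3455 servings of whole-barley bread: uses 57 mg sodium, +2.1 g protein (running total 70.1 g).
Filling greedily by protein-per-mg sodium is optimal for one linear limit, giving 70.1 g.

70.1 g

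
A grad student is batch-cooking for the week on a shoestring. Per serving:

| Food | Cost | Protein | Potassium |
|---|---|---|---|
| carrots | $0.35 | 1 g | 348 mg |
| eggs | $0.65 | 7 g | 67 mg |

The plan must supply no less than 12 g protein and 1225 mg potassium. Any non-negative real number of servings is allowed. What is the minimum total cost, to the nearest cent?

$1.96

Two binding constraints pin down two serving amounts, so the optimal mix uses at most two foods. The candidates are each food alone (scaled to the tighter of protein/potassium) and each pair with both constraints tight.
carrots only: max(12/1, 1225/348) = 12 servings → $4.20.
eggs only: max(12/7, 1225/67) = 18.28 servings → $11.88.
carrots + eggs with both tight: 3.28 servings and 1.246 servings → $1.96.
So the least-cost plan costs $1.96.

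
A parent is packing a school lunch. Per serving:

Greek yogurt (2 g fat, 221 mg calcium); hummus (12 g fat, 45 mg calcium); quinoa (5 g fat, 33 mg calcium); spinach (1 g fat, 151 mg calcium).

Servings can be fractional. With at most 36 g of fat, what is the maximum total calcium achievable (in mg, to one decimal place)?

5436.0 mg

Calcium per g fat: spinach 151, Greek yogurt 110.5, quinoa 6.6, hummus 3.75.
With no serving limits, spend the whole fat allowance on spinach: 36 g / 1 g × 151 mg = 5436.0 mg.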